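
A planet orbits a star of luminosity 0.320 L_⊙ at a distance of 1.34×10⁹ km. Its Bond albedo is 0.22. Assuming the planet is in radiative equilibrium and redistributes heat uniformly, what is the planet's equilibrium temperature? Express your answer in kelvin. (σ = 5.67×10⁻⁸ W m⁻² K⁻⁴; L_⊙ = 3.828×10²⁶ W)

d = 1.34×10⁹ km = 1.34×10¹² m.
L = 0.320 × 3.828×10²⁶ = 1.22×10²⁶ W.
Flux: S = L/(4πd²) = 1.22×10²⁶/(4π×(1.34×10¹²)²) = 5.43 W m⁻².
Energy balance: absorbed = emitted ⇒ πR²·S(1−A) = 4πR²·σT_eq⁴, so T_eq⁴ = S(1−A)/(4σ).
T_eq = [5.43 × 0.78 / (4 × 5.67×10⁻⁸)]^(1/4) = (1.87×10⁷)^(1/4) = 65.7 K.

T_eq ≈ 65.7 K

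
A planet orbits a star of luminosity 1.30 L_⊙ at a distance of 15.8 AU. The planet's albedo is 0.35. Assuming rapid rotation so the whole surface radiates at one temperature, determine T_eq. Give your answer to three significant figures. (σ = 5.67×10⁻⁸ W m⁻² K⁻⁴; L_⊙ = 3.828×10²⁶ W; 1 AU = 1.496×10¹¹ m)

T_eq ≈ 67.1 K

d = 15.8 AU = 2.36×10¹² m.
L = 1.30 × 3.828×10²⁶ = 4.98×10²⁶ W.
Flux: S = L/(4πd²) = 4.98×10²⁶/(4π×(2.36×10¹²)²) = 7.09 W m⁻².
Energy balance: absorbed = emitted ⇒ πR²·S(1−A) = 4πR²·σT_eq⁴, so T_eq⁴ = S(1−A)/(4σ).
T_eq = [7.09 × 0.65 / (4 × 5.67×10⁻⁸)]^(1/4) = (2.03×10⁷)^(1/4) = 67.1 K.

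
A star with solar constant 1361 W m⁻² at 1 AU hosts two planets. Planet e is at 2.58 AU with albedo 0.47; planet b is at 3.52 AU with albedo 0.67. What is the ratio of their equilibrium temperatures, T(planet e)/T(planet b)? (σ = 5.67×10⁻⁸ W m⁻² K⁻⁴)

T₁/T₂ ≈ 1.315

T_eq = [S₀(1−A)/(4σd²)]^(1/4), so T ∝ (1−A)^(1/4) / √d.
T₁ = [1361×0.53/(4×5.67×10⁻⁸×2.58²)]^(1/4) = 147.85 K.
T₂ = [1361×0.33/(4×5.67×10⁻⁸×3.52²)]^(1/4) = 112.44 K.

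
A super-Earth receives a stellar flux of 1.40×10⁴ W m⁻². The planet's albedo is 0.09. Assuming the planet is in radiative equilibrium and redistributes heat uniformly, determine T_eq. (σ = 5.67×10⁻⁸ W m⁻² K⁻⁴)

T_eq ≈ 487 K

Energy balance: absorbed = emitted ⇒ πR²·S(1−A) = 4πR²·σT_eq⁴, so T_eq⁴ = S(1−A)/(4σ).
T_eq = [1.40×10⁴ × 0.91 / (4 × 5.67×10⁻⁸)]^(1/4) = (5.62×10¹⁰)^(1/4) = 487 K.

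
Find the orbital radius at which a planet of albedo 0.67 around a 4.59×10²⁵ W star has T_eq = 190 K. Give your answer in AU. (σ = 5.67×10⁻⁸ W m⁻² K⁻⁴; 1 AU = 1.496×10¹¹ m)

From T_eq⁴ = L(1−A)/(16πσd²): d = √[L(1−A)/(16πσT_eq⁴)].
d = √[4.59×10²⁵ × 0.33 / (16π × 5.67×10⁻⁸ × (190)⁴)] = 6.39×10¹⁰ m = 0.427 AU.

d ≈ 0.427 AU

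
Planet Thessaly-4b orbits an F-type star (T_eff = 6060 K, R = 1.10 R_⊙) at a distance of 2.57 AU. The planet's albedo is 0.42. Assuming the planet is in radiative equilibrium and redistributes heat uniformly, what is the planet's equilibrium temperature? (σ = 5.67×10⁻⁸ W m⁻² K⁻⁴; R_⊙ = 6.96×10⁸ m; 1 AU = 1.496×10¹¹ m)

R_⋆ = 1.10 × 6.96×10⁸ = 7.66×10⁸ m.
d = 2.57 AU = 3.84×10¹¹ m.
L = 4πR_⋆²σT_⋆⁴ = 4π(7.66×10⁸)² × 5.67×10⁻⁸ × (6060)⁴ = 5.63×10²⁶ W.
S = L/(4πd²) = 303 W m⁻².
Energy balance: absorbed = emitted ⇒ πR²·S(1−A) = 4πR²·σT_eq⁴, so T_eq⁴ = S(1−A)/(4σ).
T_eq = [303 × 0.58 / (4 × 5.67×10⁻⁸)]^(1/4) = (7.75×10⁸)^(1/4) = 167 K.

T_eq ≈ 167 K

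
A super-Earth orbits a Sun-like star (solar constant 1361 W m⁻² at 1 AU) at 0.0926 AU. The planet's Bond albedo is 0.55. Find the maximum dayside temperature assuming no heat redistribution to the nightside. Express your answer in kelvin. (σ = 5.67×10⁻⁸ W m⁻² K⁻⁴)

Flux at 0.0926 AU: S = 1361/0.0926² = 1.59×10⁵ W m⁻².
With no redistribution each surface element balances locally: S(1−A) = σT⁴.
T = [1.59×10⁵ × 0.45 / 5.67×10⁻⁸]^(1/4) = (1.26×10¹²)^(1/4) = 1060 K.

T_ss ≈ 1060 K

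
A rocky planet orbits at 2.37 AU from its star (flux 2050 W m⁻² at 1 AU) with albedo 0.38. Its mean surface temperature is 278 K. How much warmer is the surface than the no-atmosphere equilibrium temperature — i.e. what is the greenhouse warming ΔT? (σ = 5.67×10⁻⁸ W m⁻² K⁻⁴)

S = 2050/2.37² = 365.0 W m⁻².
T_eq = [S(1−A)/(4σ)]^(1/4) = [365.0×0.62/(4×5.67×10⁻⁸)]^(1/4) = 177.7 K.
ΔT = T_surf − T_eq = 278 − 177.7.

ΔT ≈ 100.3 K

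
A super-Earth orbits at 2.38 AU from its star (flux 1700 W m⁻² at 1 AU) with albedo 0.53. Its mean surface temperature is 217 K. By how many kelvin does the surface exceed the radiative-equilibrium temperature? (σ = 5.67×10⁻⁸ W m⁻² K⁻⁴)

ΔT ≈ 59.1 K

S = 1700/2.38² = 300.1 W m⁻².
T_eq = [S(1−A)/(4σ)]^(1/4) = [300.1×0.47/(4×5.67×10⁻⁸)]^(1/4) = 157.9 K.
ΔT = T_surf − T_eq = 217 − 157.9.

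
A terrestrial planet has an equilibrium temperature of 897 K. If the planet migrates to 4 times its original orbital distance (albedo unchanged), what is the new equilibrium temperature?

T_eq ≈ 448 K

T_eq ∝ L^(1/4) · d^(−1/2).
T′ = 897 / 4^(1/2) = 448 K.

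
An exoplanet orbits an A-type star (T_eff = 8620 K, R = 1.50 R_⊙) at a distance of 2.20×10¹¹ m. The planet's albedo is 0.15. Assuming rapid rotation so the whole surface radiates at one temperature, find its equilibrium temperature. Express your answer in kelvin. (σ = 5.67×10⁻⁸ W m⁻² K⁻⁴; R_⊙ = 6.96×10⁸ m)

R_⋆ = 1.50 × 6.96×10⁸ = 1.04×10⁹ m.
L = 4πR_⋆²σT_⋆⁴ = 4π(1.04×10⁹)² × 5.67×10⁻⁸ × (8620)⁴ = 4.29×10²⁷ W.
S = L/(4πd²) = 7050 W m⁻².
Energy balance: absorbed = emitted ⇒ πR²·S(1−A) = 4πR²·σT_eq⁴, so T_eq⁴ = S(1−A)/(4σ).
T_eq = [7050 × 0.85 / (4 × 5.67×10⁻⁸)]^(1/4) = (2.64×10¹⁰)^(1/4) = 403 K.

T_eq ≈ 403 K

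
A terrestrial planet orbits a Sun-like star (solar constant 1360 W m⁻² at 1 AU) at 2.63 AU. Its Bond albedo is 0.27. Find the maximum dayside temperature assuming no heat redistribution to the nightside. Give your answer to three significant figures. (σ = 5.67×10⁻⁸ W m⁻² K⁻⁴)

Flux at 2.63 AU: S = 1360/2.63² = 197 W m⁻².
With no redistribution each surface element balances locally: S(1−A) = σT⁴.
T = [197 × 0.73 / 5.67×10⁻⁸]^(1/4) = (2.53×10⁹)^(1/4) = 224 K.

T_ss ≈ 224 K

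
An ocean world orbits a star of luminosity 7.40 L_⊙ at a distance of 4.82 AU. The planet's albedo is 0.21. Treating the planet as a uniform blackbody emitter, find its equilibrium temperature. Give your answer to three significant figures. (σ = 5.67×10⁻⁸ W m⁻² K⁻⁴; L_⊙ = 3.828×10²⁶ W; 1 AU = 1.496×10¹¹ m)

d = 4.82 AU = 7.21×10¹¹ m.
L = 7.40 × 3.828×10²⁶ = 2.83×10²⁷ W.
Flux: S = L/(4πd²) = 2.83×10²⁷/(4π×(7.21×10¹¹)²) = 434 W m⁻².
Energy balance: absorbed = emitted ⇒ πR²·S(1−A) = 4πR²·σT_eq⁴, so T_eq⁴ = S(1−A)/(4σ).
T_eq = [434 × 0.79 / (4 × 5.67×10⁻⁸)]^(1/4) = (1.51×10⁹)^(1/4) = 197 K.

T_eq ≈ 197 K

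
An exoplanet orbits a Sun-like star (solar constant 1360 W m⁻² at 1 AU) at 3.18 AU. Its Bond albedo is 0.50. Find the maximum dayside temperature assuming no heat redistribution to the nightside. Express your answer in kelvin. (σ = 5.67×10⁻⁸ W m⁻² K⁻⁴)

Flux at 3.18 AU: S = 1360/3.18² = 134 W m⁻².
With no redistribution each surface element balances locally: S(1−A) = σT⁴.
T = [134 × 0.50 / 5.67×10⁻⁸]^(1/4) = (1.19×10⁹)^(1/4) = 186 K.

T_ss ≈ 186 K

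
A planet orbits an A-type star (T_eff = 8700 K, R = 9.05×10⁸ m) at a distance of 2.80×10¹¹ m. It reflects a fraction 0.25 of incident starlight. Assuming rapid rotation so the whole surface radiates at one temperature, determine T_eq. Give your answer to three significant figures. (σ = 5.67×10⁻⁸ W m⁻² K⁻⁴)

L = 4πR_⋆²σT_⋆⁴ = 4π(9.05×10⁸)² × 5.67×10⁻⁸ × (8700)⁴ = 3.34×10²⁷ W.
S = L/(4πd²) = 3390 W m⁻².
Energy balance: absorbed = emitted ⇒ πR²·S(1−A) = 4πR²·σT_eq⁴, so T_eq⁴ = S(1−A)/(4σ).
T_eq = [3390 × 0.75 / (4 × 5.67×10⁻⁸)]^(1/4) = (1.12×10¹⁰)^(1/4) = 325 K.

T_eq ≈ 325 K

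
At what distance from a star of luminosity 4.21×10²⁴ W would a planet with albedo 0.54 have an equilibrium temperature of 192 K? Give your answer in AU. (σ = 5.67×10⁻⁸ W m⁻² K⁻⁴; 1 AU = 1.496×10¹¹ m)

From T_eq⁴ = L(1−A)/(16πσd²): d = √[L(1−A)/(16πσT_eq⁴)].
d = √[4.21×10²⁴ × 0.46 / (16π × 5.67×10⁻⁸ × (192)⁴)] = 2.24×10¹⁰ m = 0.149 AU.

d ≈ 0.149 AU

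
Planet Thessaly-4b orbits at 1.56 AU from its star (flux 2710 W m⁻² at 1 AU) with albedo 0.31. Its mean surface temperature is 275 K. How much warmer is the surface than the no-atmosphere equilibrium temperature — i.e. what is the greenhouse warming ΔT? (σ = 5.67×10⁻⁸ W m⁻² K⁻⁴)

ΔT ≈ 33.7 K

S = 2710/1.56² = 1114 W m⁻².
T_eq = [S(1−A)/(4σ)]^(1/4) = [1114×0.69/(4×5.67×10⁻⁸)]^(1/4) = 241.3 K.
ΔT = T_surf − T_eq = 275 − 241.3.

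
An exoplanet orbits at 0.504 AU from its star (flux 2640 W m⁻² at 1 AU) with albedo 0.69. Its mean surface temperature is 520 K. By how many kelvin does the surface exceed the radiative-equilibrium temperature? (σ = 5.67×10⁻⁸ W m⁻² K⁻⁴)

ΔT ≈ 174.8 K

S = 2640/0.504² = 1.039×10⁴ W m⁻².
T_eq = [S(1−A)/(4σ)]^(1/4) = [1.039×10⁴×0.31/(4×5.67×10⁻⁸)]^(1/4) = 345.2 K.
ΔT = T_surf − T_eq = 520 − 345.2.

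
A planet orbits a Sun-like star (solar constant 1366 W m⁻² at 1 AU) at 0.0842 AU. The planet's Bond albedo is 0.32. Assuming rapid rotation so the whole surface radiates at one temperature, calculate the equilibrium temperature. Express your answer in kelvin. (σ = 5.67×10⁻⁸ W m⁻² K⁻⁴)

T_eq ≈ 872 K

Flux at 0.0842 AU: S = 1366/0.0842² = 1.93×10⁵ W m⁻².
Energy balance: absorbed = emitted ⇒ πR²·S(1−A) = 4πR²·σT_eq⁴, so T_eq⁴ = S(1−A)/(4σ).
T_eq = [1.93×10⁵ × 0.68 / (4 × 5.67×10⁻⁸)]^(1/4) = (5.78×10¹¹)^(1/4) = 872 K.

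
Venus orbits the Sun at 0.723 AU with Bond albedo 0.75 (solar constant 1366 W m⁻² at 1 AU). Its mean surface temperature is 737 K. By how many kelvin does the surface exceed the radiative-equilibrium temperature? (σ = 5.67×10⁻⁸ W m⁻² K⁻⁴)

ΔT ≈ 505.3 K

S = 1366/0.723² = 2613 W m⁻².
T_eq = [S(1−A)/(4σ)]^(1/4) = [2613×0.25/(4×5.67×10⁻⁸)]^(1/4) = 231.7 K.
ΔT = T_surf − T_eq = 737 − 231.7.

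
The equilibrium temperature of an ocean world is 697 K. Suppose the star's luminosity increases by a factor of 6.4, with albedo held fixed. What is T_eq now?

T_eq ≈ 1110 K

T_eq ∝ L^(1/4) · d^(−1/2).
T′ = 697 × 6.4^(1/4) = 1110 K.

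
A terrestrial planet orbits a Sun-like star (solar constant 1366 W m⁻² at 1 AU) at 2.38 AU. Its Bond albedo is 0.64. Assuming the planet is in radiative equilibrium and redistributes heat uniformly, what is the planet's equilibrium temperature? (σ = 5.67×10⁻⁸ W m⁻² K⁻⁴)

Flux at 2.38 AU: S = 1366/2.38² = 241 W m⁻².
Energy balance: absorbed = emitted ⇒ πR²·S(1−A) = 4πR²·σT_eq⁴, so T_eq⁴ = S(1−A)/(4σ).
T_eq = [241 × 0.36 / (4 × 5.67×10⁻⁸)]^(1/4) = (3.83×10⁸)^(1/4) = 140 K.

T_eq ≈ 140 K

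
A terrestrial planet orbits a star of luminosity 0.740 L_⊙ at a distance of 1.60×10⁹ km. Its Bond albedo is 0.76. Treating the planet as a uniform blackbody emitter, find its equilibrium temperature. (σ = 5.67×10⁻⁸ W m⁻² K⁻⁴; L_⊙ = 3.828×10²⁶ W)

T_eq ≈ 55.2 K

d = 1.60×10⁹ km = 1.60×10¹² m.
L = 0.740 × 3.828×10²⁶ = 2.83×10²⁶ W.
Flux: S = L/(4πd²) = 2.83×10²⁶/(4π×(1.60×10¹²)²) = 8.81 W m⁻².
Energy balance: absorbed = emitted ⇒ πR²·S(1−A) = 4πR²·σT_eq⁴, so T_eq⁴ = S(1−A)/(4σ).
T_eq = [8.81 × 0.24 / (4 × 5.67×10⁻⁸)]^(1/4) = (9.32×10⁶)^(1/4) = 55.2 K.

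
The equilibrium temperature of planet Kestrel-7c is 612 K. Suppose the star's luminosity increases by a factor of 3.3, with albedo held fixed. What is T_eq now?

T_eq ∝ L^(1/4) · d^(−1/2).
T′ = 612 × 3.3^(1/4) = 825 K.

T_eq ≈ 825 K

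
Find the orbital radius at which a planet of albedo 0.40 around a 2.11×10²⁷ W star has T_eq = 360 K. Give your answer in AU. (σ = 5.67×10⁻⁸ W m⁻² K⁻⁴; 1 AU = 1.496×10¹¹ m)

From T_eq⁴ = L(1−A)/(16πσd²): d = √[L(1−A)/(16πσT_eq⁴)].
d = √[2.11×10²⁷ × 0.60 / (16π × 5.67×10⁻⁸ × (360)⁴)] = 1.63×10¹¹ m = 1.09 AU.

d ≈ 1.09 AU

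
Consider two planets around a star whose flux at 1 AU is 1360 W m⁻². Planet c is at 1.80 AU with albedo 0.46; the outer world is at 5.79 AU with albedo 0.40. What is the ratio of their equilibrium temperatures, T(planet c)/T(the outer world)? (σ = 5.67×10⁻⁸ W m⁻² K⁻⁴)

T₁/T₂ ≈ 1.747

T_eq = [S₀(1−A)/(4σd²)]^(1/4), so T ∝ (1−A)^(1/4) / √d.
T₁ = [1360×0.54/(4×5.67×10⁻⁸×1.80²)]^(1/4) = 177.80 K.
T₂ = [1360×0.60/(4×5.67×10⁻⁸×5.79²)]^(1/4) = 101.78 K.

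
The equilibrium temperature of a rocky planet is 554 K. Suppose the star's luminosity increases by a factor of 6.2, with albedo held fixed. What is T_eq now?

T_eq ≈ 874 K

T_eq ∝ L^(1/4) · d^(−1/2).
T′ = 554 × 6.2^(1/4) = 874 K.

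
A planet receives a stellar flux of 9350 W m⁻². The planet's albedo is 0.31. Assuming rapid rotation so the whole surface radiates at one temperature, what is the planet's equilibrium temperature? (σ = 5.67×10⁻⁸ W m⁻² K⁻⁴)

T_eq ≈ 411 K

Energy balance: absorbed = emitted ⇒ πR²·S(1−A) = 4πR²·σT_eq⁴, so T_eq⁴ = S(1−A)/(4σ).
T_eq = [9350 × 0.69 / (4 × 5.67×10⁻⁸)]^(1/4) = (2.84×10¹⁰)^(1/4) = 411 K.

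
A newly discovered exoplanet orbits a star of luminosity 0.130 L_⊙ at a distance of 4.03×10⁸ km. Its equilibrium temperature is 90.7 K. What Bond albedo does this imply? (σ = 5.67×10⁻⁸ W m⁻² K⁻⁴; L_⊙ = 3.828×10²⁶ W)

d = 4.03×10⁸ km = 4.03×10¹¹ m.
L = 0.130 × 3.828×10²⁶ = 4.98×10²⁵ W.
Flux: S = L/(4πd²) = 4.98×10²⁵/(4π×(4.03×10¹¹)²) = 24.4 W m⁻².
From T_eq⁴ = S(1−A)/(4σ): 1−A = 4σT_eq⁴/S.
1−A = 4 × 5.67×10⁻⁸ × (90.7)⁴ / 24.4 = 0.629.

A ≈ 0.37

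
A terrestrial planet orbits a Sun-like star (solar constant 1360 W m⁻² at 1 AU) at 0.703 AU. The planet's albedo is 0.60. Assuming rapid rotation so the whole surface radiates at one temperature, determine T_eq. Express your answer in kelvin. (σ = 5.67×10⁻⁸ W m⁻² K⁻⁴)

Flux at 0.703 AU: S = 1360/0.703² = 2750 W m⁻².
Energy balance: absorbed = emitted ⇒ πR²·S(1−A) = 4πR²·σT_eq⁴, so T_eq⁴ = S(1−A)/(4σ).
T_eq = [2750 × 0.40 / (4 × 5.67×10⁻⁸)]^(1/4) = (4.85×10⁹)^(1/4) = 264 K.

T_eq ≈ 264 K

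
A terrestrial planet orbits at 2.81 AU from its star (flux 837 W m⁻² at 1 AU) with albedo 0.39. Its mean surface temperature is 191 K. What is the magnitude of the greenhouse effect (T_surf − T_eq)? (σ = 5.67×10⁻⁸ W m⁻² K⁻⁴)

ΔT ≈ 61.1 K

S = 837/2.81² = 106.0 W m⁻².
T_eq = [S(1−A)/(4σ)]^(1/4) = [106.0×0.61/(4×5.67×10⁻⁸)]^(1/4) = 129.9 K.
ΔT = T_surf − T_eq = 191 − 129.9.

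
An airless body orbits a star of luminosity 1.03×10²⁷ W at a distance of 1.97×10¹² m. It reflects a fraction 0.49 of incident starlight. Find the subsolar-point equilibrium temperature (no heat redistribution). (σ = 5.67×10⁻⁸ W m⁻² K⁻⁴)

T_ss ≈ 117 K

Flux: S = L/(4πd²) = 1.03×10²⁷/(4π×(1.97×10¹²)²) = 21.1 W m⁻².
At the subsolar point the surface absorbs S(1−A) and emits σT⁴ per unit area — no factor of 4, since only the local patch is in balance.
T = [21.1 × 0.51 / 5.67×10⁻⁸]^(1/4) = (1.90×10⁸)^(1/4) = 117 K.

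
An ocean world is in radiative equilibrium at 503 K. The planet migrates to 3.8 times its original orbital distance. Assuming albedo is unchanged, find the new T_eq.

T_eq ∝ L^(1/4) · d^(−1/2).
T′ = 503 / 3.8^(1/2) = 258 K.

T_eq ≈ 258 K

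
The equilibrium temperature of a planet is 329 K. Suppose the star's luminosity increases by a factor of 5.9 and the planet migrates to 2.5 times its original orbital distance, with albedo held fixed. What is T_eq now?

T_eq ≈ 324 K

T_eq ∝ L^(1/4) · d^(−1/2).
T′ = 329 × 5.9^(1/4) / 2.5^(1/2) = 324 K.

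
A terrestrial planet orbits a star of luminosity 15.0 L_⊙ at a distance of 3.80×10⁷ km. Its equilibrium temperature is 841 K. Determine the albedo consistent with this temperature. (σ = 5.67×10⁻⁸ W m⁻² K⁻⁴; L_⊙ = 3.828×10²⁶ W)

A ≈ 0.64

d = 3.80×10⁷ km = 3.80×10¹⁰ m.
L = 15.0 × 3.828×10²⁶ = 5.74×10²⁷ W.
Flux: S = L/(4πd²) = 5.74×10²⁷/(4π×(3.80×10¹⁰)²) = 3.16×10⁵ W m⁻².
From T_eq⁴ = S(1−A)/(4σ): 1−A = 4σT_eq⁴/S.
1−A = 4 × 5.67×10⁻⁸ × (841)⁴ / 3.16×10⁵ = 0.359.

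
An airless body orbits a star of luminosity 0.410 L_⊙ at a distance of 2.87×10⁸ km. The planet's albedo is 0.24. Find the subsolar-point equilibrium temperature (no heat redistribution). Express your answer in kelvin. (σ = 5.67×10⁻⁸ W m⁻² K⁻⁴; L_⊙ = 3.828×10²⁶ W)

d = 2.87×10⁸ km = 2.87×10¹¹ m.
L = 0.410 × 3.828×10²⁶ = 1.57×10²⁶ W.
Flux: S = L/(4πd²) = 1.57×10²⁶/(4π×(2.87×10¹¹)²) = 152 W m⁻².
At the subsolar point the surface absorbs S(1−A) and emits σT⁴ per unit area — no factor of 4, since only the local patch is in balance.
T = [152 × 0.76 / 5.67×10⁻⁸]^(1/4) = (2.03×10⁹)^(1/4) = 212 K.

T_ss ≈ 212 K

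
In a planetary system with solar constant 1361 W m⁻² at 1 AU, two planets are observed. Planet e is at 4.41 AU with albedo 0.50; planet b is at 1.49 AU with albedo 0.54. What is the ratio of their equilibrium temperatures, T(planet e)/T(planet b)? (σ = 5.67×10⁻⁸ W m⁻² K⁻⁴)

T_eq = [S₀(1−A)/(4σd²)]^(1/4), so T ∝ (1−A)^(1/4) / √d.
T₁ = [1361×0.50/(4×5.67×10⁻⁸×4.41²)]^(1/4) = 111.45 K.
T₂ = [1361×0.46/(4×5.67×10⁻⁸×1.49²)]^(1/4) = 187.78 K.

T₁/T₂ ≈ 0.594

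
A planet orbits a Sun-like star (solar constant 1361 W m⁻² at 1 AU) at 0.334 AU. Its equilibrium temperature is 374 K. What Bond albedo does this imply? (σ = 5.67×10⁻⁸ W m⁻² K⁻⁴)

A ≈ 0.64

Flux at 0.334 AU: S = 1361/0.334² = 1.22×10⁴ W m⁻².
From T_eq⁴ = S(1−A)/(4σ): 1−A = 4σT_eq⁴/S.
1−A = 4 × 5.67×10⁻⁸ × (374)⁴ / 1.22×10⁴ = 0.364.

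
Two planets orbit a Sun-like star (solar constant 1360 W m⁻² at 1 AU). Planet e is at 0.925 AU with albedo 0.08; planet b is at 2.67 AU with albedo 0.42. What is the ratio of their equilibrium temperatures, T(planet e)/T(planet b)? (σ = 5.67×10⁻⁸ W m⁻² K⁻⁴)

T_eq = [S₀(1−A)/(4σd²)]^(1/4), so T ∝ (1−A)^(1/4) / √d.
T₁ = [1360×0.92/(4×5.67×10⁻⁸×0.925²)]^(1/4) = 283.37 K.
T₂ = [1360×0.58/(4×5.67×10⁻⁸×2.67²)]^(1/4) = 148.62 K.

T₁/T₂ ≈ 1.907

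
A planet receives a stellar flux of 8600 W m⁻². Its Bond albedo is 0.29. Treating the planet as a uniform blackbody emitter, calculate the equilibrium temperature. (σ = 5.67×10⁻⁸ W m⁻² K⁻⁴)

T_eq ≈ 405 K

Energy balance: absorbed = emitted ⇒ πR²·S(1−A) = 4πR²·σT_eq⁴, so T_eq⁴ = S(1−A)/(4σ).
T_eq = [8600 × 0.71 / (4 × 5.67×10⁻⁸)]^(1/4) = (2.69×10¹⁰)^(1/4) = 405 K.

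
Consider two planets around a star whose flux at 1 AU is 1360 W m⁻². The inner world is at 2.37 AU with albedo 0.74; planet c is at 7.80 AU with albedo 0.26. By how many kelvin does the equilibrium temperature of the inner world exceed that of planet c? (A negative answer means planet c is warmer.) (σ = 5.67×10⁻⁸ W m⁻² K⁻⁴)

ΔT ≈ 36.7 K

T_eq = [S₀(1−A)/(4σd²)]^(1/4), so T ∝ (1−A)^(1/4) / √d.
T₁ = [1360×0.26/(4×5.67×10⁻⁸×2.37²)]^(1/4) = 129.08 K.
T₂ = [1360×0.74/(4×5.67×10⁻⁸×7.80²)]^(1/4) = 92.41 K.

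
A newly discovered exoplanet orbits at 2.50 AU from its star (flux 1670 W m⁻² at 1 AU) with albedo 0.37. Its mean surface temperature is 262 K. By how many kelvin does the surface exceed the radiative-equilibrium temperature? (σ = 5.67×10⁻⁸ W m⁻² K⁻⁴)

S = 1670/2.50² = 267.2 W m⁻².
T_eq = [S(1−A)/(4σ)]^(1/4) = [267.2×0.63/(4×5.67×10⁻⁸)]^(1/4) = 165.1 K.
ΔT = T_surf − T_eq = 262 − 165.1.

ΔT ≈ 96.9 K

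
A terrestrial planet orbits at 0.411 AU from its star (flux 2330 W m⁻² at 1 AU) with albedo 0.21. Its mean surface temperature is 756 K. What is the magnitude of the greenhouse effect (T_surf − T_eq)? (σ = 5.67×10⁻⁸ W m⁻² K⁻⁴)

S = 2330/0.411² = 1.379×10⁴ W m⁻².
T_eq = [S(1−A)/(4σ)]^(1/4) = [1.379×10⁴×0.79/(4×5.67×10⁻⁸)]^(1/4) = 468.2 K.
ΔT = T_surf − T_eq = 756 − 468.2.

ΔT ≈ 287.8 K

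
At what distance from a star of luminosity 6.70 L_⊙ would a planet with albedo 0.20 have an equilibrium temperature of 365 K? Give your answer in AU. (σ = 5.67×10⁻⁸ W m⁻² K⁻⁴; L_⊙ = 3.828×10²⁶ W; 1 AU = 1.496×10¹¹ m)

d ≈ 1.35 AU

L = 6.70 × 3.828×10²⁶ = 2.56×10²⁷ W.
From T_eq⁴ = L(1−A)/(16πσd²): d = √[L(1−A)/(16πσT_eq⁴)].
d = √[2.56×10²⁷ × 0.80 / (16π × 5.67×10⁻⁸ × (365)⁴)] = 2.01×10¹¹ m = 1.35 AU.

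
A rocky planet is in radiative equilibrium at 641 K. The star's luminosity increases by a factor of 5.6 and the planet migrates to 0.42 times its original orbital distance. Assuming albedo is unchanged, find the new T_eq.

T_eq ∝ L^(1/4) · d^(−1/2).
T′ = 641 × 5.6^(1/4) / 0.42^(1/2) = 1520 K.

T_eq ≈ 1520 K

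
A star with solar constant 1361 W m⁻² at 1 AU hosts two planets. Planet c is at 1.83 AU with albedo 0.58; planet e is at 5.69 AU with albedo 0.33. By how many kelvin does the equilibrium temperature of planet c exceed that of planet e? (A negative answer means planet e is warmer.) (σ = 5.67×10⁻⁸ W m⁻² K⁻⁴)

ΔT ≈ 60.1 K

T_eq = [S₀(1−A)/(4σd²)]^(1/4), so T ∝ (1−A)^(1/4) / √d.
T₁ = [1361×0.42/(4×5.67×10⁻⁸×1.83²)]^(1/4) = 165.63 K.
T₂ = [1361×0.67/(4×5.67×10⁻⁸×5.69²)]^(1/4) = 105.56 K.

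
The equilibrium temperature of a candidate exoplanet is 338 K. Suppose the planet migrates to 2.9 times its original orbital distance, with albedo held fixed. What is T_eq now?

T_eq ∝ L^(1/4) · d^(−1/2).
T′ = 338 / 2.9^(1/2) = 198 K.

T_eq ≈ 198 K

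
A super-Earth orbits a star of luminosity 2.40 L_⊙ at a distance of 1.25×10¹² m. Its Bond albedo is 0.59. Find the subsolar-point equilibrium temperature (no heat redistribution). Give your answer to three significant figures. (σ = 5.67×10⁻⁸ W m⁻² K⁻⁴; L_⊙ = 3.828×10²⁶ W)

L = 2.40 × 3.828×10²⁶ = 9.19×10²⁶ W.
Flux: S = L/(4πd²) = 9.19×10²⁶/(4π×(1.25×10¹²)²) = 46.8 W m⁻².
At the subsolar point the surface absorbs S(1−A) and emits σT⁴ per unit area — no factor of 4, since only the local patch is in balance.
T = [46.8 × 0.41 / 5.67×10⁻⁸]^(1/4) = (3.38×10⁸)^(1/4) = 136 K.

T_ss ≈ 136 K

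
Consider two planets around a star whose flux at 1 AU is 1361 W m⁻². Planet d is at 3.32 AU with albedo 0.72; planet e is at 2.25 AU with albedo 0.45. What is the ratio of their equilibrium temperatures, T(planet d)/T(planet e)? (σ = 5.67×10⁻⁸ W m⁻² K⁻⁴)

T₁/T₂ ≈ 0.695

T_eq = [S₀(1−A)/(4σd²)]^(1/4), so T ∝ (1−A)^(1/4) / √d.
T₁ = [1361×0.28/(4×5.67×10⁻⁸×3.32²)]^(1/4) = 111.12 K.
T₂ = [1361×0.55/(4×5.67×10⁻⁸×2.25²)]^(1/4) = 159.79 K.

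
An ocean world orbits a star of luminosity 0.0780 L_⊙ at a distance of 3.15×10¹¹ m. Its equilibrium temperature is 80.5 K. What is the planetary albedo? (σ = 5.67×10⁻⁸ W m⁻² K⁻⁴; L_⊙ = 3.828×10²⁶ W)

L = 0.0780 × 3.828×10²⁶ = 2.99×10²⁵ W.
Flux: S = L/(4πd²) = 2.99×10²⁵/(4π×(3.15×10¹¹)²) = 23.9 W m⁻².
From T_eq⁴ = S(1−A)/(4σ): 1−A = 4σT_eq⁴/S.
1−A = 4 × 5.67×10⁻⁸ × (80.5)⁴ / 23.9 = 0.398.

A ≈ 0.60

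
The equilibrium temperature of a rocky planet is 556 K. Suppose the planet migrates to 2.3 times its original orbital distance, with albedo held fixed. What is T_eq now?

T_eq ∝ L^(1/4) · d^(−1/2).
T′ = 556 / 2.3^(1/2) = 367 K.

T_eq ≈ 367 K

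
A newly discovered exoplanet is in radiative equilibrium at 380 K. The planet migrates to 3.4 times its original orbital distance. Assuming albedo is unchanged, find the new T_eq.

T_eq ∝ L^(1/4) · d^(−1/2).
T′ = 380 / 3.4^(1/2) = 206 K.

T_eq ≈ 206 K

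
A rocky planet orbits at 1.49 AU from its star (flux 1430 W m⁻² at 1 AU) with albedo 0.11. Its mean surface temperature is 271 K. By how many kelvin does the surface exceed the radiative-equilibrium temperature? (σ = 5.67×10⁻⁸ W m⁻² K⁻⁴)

S = 1430/1.49² = 644.1 W m⁻².
T_eq = [S(1−A)/(4σ)]^(1/4) = [644.1×0.89/(4×5.67×10⁻⁸)]^(1/4) = 224.2 K.
ΔT = T_surf − T_eq = 271 − 224.2.

ΔT ≈ 46.8 K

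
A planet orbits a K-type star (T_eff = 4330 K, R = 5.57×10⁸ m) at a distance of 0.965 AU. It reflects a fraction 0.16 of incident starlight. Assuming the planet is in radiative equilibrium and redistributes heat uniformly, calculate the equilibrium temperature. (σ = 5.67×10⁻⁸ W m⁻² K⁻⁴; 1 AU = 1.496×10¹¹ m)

d = 0.965 AU = 1.44×10¹¹ m.
L = 4πR_⋆²σT_⋆⁴ = 4π(5.57×10⁸)² × 5.67×10⁻⁸ × (4330)⁴ = 7.77×10²⁵ W.
S = L/(4πd²) = 297 W m⁻².
Energy balance: absorbed = emitted ⇒ πR²·S(1−A) = 4πR²·σT_eq⁴, so T_eq⁴ = S(1−A)/(4σ).
T_eq = [297 × 0.84 / (4 × 5.67×10⁻⁸)]^(1/4) = (1.10×10⁹)^(1/4) = 182 K.

T_eq ≈ 182 K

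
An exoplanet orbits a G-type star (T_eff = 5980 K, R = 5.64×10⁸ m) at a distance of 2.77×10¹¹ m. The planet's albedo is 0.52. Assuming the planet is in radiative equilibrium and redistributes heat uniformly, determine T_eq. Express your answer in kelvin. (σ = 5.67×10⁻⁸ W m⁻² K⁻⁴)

T_eq ≈ 159 K

L = 4πR_⋆²σT_⋆⁴ = 4π(5.64×10⁸)² × 5.67×10⁻⁸ × (5980)⁴ = 2.90×10²⁶ W.
S = L/(4πd²) = 301 W m⁻².
Energy balance: absorbed = emitted ⇒ πR²·S(1−A) = 4πR²·σT_eq⁴, so T_eq⁴ = S(1−A)/(4σ).
T_eq = [301 × 0.48 / (4 × 5.67×10⁻⁸)]^(1/4) = (6.36×10⁸)^(1/4) = 159 K.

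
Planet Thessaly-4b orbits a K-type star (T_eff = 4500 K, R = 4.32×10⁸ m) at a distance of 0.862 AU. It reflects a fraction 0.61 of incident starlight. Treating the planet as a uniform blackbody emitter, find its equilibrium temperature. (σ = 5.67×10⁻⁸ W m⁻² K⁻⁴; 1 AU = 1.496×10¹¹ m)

d = 0.862 AU = 1.29×10¹¹ m.
L = 4πR_⋆²σT_⋆⁴ = 4π(4.32×10⁸)² × 5.67×10⁻⁸ × (4500)⁴ = 5.45×10²⁵ W.
S = L/(4πd²) = 261 W m⁻².
Energy balance: absorbed = emitted ⇒ πR²·S(1−A) = 4πR²·σT_eq⁴, so T_eq⁴ = S(1−A)/(4σ).
T_eq = [261 × 0.39 / (4 × 5.67×10⁻⁸)]^(1/4) = (4.49×10⁸)^(1/4) = 146 K.

T_eq ≈ 146 K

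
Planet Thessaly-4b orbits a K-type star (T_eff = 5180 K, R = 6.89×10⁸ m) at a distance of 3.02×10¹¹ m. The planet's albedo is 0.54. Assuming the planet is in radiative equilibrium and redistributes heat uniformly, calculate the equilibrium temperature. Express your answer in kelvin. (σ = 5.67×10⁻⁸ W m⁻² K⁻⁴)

L = 4πR_⋆²σT_⋆⁴ = 4π(6.89×10⁸)² × 5.67×10⁻⁸ × (5180)⁴ = 2.44×10²⁶ W.
S = L/(4πd²) = 212 W m⁻².
Energy balance: absorbed = emitted ⇒ πR²·S(1−A) = 4πR²·σT_eq⁴, so T_eq⁴ = S(1−A)/(4σ).
T_eq = [212 × 0.46 / (4 × 5.67×10⁻⁸)]^(1/4) = (4.31×10⁸)^(1/4) = 144 K.

T_eq ≈ 144 K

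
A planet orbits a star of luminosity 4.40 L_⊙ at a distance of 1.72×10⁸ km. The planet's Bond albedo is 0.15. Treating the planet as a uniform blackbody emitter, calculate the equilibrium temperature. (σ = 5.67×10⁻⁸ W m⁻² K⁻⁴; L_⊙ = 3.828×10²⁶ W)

T_eq ≈ 361 K

d = 1.72×10⁸ km = 1.72×10¹¹ m.
L = 4.40 × 3.828×10²⁶ = 1.68×10²⁷ W.
Flux: S = L/(4πd²) = 1.68×10²⁷/(4π×(1.72×10¹¹)²) = 4530 W m⁻².
Energy balance: absorbed = emitted ⇒ πR²·S(1−A) = 4πR²·σT_eq⁴, so T_eq⁴ = S(1−A)/(4σ).
T_eq = [4530 × 0.85 / (4 × 5.67×10⁻⁸)]^(1/4) = (1.70×10¹⁰)^(1/4) = 361 K.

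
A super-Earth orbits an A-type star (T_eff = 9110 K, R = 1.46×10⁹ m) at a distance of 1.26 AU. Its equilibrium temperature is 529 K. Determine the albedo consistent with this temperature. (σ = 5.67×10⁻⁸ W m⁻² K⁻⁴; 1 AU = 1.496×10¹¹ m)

A ≈ 0.24

d = 1.26 AU = 1.88×10¹¹ m.
L = 4πR_⋆²σT_⋆⁴ = 4π(1.46×10⁹)² × 5.67×10⁻⁸ × (9110)⁴ = 1.05×10²⁸ W.
S = L/(4πd²) = 2.34×10⁴ W m⁻².
From T_eq⁴ = S(1−A)/(4σ): 1−A = 4σT_eq⁴/S.
1−A = 4 × 5.67×10⁻⁸ × (529)⁴ / 2.34×10⁴ = 0.758.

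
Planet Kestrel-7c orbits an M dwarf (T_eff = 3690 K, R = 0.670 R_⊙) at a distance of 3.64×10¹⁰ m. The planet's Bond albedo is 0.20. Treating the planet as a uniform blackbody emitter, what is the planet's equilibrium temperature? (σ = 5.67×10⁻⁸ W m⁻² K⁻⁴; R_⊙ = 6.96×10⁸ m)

R_⋆ = 0.670 × 6.96×10⁸ = 4.66×10⁸ m.
L = 4πR_⋆²σT_⋆⁴ = 4π(4.66×10⁸)² × 5.67×10⁻⁸ × (3690)⁴ = 2.87×10²⁵ W.
S = L/(4πd²) = 1730 W m⁻².
Energy balance: absorbed = emitted ⇒ πR²·S(1−A) = 4πR²·σT_eq⁴, so T_eq⁴ = S(1−A)/(4σ).
T_eq = [1730 × 0.80 / (4 × 5.67×10⁻⁸)]^(1/4) = (6.09×10⁹)^(1/4) = 279 K.

T_eq ≈ 279 K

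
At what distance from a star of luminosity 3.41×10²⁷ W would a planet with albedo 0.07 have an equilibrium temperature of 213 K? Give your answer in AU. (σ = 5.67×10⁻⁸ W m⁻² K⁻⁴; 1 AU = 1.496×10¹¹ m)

From T_eq⁴ = L(1−A)/(16πσd²): d = √[L(1−A)/(16πσT_eq⁴)].
d = √[3.41×10²⁷ × 0.93 / (16π × 5.67×10⁻⁸ × (213)⁴)] = 7.35×10¹¹ m = 4.91 AU.

d ≈ 4.91 AU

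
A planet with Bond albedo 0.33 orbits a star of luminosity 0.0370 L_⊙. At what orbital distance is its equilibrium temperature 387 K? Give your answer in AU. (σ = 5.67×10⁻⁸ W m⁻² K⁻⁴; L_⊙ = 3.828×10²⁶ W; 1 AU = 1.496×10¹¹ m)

L = 0.0370 × 3.828×10²⁶ = 1.42×10²⁵ W.
From T_eq⁴ = L(1−A)/(16πσd²): d = √[L(1−A)/(16πσT_eq⁴)].
d = √[1.42×10²⁵ × 0.67 / (16π × 5.67×10⁻⁸ × (387)⁴)] = 1.22×10¹⁰ m = 0.0814 AU.

d ≈ 0.0814 AU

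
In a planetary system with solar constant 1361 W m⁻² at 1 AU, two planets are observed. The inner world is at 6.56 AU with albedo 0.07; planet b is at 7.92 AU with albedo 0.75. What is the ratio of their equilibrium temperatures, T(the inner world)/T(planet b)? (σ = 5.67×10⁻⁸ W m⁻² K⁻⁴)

T_eq = [S₀(1−A)/(4σd²)]^(1/4), so T ∝ (1−A)^(1/4) / √d.
T₁ = [1361×0.93/(4×5.67×10⁻⁸×6.56²)]^(1/4) = 106.71 K.
T₂ = [1361×0.25/(4×5.67×10⁻⁸×7.92²)]^(1/4) = 69.93 K.

T₁/T₂ ≈ 1.526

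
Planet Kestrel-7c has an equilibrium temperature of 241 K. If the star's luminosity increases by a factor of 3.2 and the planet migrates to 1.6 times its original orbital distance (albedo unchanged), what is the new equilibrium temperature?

T_eq ≈ 255 K

T_eq ∝ L^(1/4) · d^(−1/2).
T′ = 241 × 3.2^(1/4) / 1.6^(1/2) = 255 K.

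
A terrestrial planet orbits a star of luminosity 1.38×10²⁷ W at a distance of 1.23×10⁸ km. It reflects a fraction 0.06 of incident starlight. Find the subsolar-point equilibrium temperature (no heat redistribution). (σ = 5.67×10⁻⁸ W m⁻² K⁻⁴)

d = 1.23×10⁸ km = 1.23×10¹¹ m.
Flux: S = L/(4πd²) = 1.38×10²⁷/(4π×(1.23×10¹¹)²) = 7260 W m⁻².
At the subsolar point the surface absorbs S(1−A) and emits σT⁴ per unit area — no factor of 4, since only the local patch is in balance.
T = [7260 × 0.94 / 5.67×10⁻⁸]^(1/4) = (1.20×10¹¹)^(1/4) = 589 K.

T_ss ≈ 589 K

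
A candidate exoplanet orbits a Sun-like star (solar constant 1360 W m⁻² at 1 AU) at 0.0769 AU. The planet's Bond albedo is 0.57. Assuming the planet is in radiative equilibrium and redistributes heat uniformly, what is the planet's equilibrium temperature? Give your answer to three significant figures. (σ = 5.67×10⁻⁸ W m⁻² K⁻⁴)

Flux at 0.0769 AU: S = 1360/0.0769² = 2.30×10⁵ W m⁻².
Energy balance: absorbed = emitted ⇒ πR²·S(1−A) = 4πR²·σT_eq⁴, so T_eq⁴ = S(1−A)/(4σ).
T_eq = [2.30×10⁵ × 0.43 / (4 × 5.67×10⁻⁸)]^(1/4) = (4.36×10¹¹)^(1/4) = 813 K.

T_eq ≈ 813 K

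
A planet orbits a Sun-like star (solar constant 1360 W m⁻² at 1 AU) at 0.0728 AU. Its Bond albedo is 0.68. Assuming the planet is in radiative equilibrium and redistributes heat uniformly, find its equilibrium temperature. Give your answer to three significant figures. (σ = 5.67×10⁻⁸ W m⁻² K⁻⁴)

T_eq ≈ 776 K

Flux at 0.0728 AU: S = 1360/0.0728² = 2.57×10⁵ W m⁻².
Energy balance: absorbed = emitted ⇒ πR²·S(1−A) = 4πR²·σT_eq⁴, so T_eq⁴ = S(1−A)/(4σ).
T_eq = [2.57×10⁵ × 0.32 / (4 × 5.67×10⁻⁸)]^(1/4) = (3.62×10¹¹)^(1/4) = 776 K.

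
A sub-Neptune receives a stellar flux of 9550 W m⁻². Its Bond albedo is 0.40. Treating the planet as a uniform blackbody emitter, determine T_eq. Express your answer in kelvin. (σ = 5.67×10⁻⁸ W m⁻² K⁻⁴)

Energy balance: absorbed = emitted ⇒ πR²·S(1−A) = 4πR²·σT_eq⁴, so T_eq⁴ = S(1−A)/(4σ).
T_eq = [9550 × 0.60 / (4 × 5.67×10⁻⁸)]^(1/4) = (2.53×10¹⁰)^(1/4) = 399 K.

T_eq ≈ 399 K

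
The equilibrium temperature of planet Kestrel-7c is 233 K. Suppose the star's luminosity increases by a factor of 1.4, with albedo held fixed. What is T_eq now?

T_eq ≈ 253 K

T_eq ∝ L^(1/4) · d^(−1/2).
T′ = 233 × 1.4^(1/4) = 253 K.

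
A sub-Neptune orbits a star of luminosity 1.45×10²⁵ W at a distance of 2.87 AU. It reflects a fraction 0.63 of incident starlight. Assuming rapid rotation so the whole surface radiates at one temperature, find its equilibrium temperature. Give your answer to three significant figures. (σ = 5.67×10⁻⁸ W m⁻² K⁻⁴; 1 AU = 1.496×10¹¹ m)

d = 2.87 AU = 4.29×10¹¹ m.
Flux: S = L/(4πd²) = 1.45×10²⁵/(4π×(4.29×10¹¹)²) = 6.26 W m⁻².
Energy balance: absorbed = emitted ⇒ πR²·S(1−A) = 4πR²·σT_eq⁴, so T_eq⁴ = S(1−A)/(4σ).
T_eq = [6.26 × 0.37 / (4 × 5.67×10⁻⁸)]^(1/4) = (1.02×10⁷)^(1/4) = 56.5 K.

T_eq ≈ 56.5 K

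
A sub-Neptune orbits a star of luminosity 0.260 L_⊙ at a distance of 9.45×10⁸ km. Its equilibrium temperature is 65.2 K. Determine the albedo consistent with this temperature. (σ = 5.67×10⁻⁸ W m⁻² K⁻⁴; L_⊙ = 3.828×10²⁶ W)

d = 9.45×10⁸ km = 9.45×10¹¹ m.
L = 0.260 × 3.828×10²⁶ = 9.95×10²⁵ W.
Flux: S = L/(4πd²) = 9.95×10²⁵/(4π×(9.45×10¹¹)²) = 8.87 W m⁻².
From T_eq⁴ = S(1−A)/(4σ): 1−A = 4σT_eq⁴/S.
1−A = 4 × 5.67×10⁻⁸ × (65.2)⁴ / 8.87 = 0.462.

A ≈ 0.54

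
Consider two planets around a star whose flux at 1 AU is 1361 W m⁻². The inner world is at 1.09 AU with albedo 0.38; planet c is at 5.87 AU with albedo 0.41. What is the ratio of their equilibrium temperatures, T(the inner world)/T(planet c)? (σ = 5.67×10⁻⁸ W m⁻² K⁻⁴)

T₁/T₂ ≈ 2.350

T_eq = [S₀(1−A)/(4σd²)]^(1/4), so T ∝ (1−A)^(1/4) / √d.
T₁ = [1361×0.62/(4×5.67×10⁻⁸×1.09²)]^(1/4) = 236.56 K.
T₂ = [1361×0.59/(4×5.67×10⁻⁸×5.87²)]^(1/4) = 100.68 K.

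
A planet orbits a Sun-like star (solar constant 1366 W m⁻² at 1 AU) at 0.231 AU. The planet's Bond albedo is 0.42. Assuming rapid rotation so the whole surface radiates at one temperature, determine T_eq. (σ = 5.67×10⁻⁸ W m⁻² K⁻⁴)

Flux at 0.231 AU: S = 1366/0.231² = 2.56×10⁴ W m⁻².
Energy balance: absorbed = emitted ⇒ πR²·S(1−A) = 4πR²·σT_eq⁴, so T_eq⁴ = S(1−A)/(4σ).
T_eq = [2.56×10⁴ × 0.58 / (4 × 5.67×10⁻⁸)]^(1/4) = (6.55×10¹⁰)^(1/4) = 506 K.

T_eq ≈ 506 K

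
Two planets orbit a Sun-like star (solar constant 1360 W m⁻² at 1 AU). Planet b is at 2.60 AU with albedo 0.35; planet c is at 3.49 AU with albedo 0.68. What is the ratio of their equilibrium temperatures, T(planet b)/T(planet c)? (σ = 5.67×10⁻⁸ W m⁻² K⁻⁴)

T₁/T₂ ≈ 1.383

T_eq = [S₀(1−A)/(4σd²)]^(1/4), so T ∝ (1−A)^(1/4) / √d.
T₁ = [1360×0.65/(4×5.67×10⁻⁸×2.60²)]^(1/4) = 154.96 K.
T₂ = [1360×0.32/(4×5.67×10⁻⁸×3.49²)]^(1/4) = 112.03 K.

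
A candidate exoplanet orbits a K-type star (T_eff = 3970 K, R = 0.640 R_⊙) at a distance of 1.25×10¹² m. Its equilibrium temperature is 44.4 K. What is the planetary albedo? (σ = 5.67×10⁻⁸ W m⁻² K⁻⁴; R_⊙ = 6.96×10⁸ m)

R_⋆ = 0.640 × 6.96×10⁸ = 4.45×10⁸ m.
L = 4πR_⋆²σT_⋆⁴ = 4π(4.45×10⁸)² × 5.67×10⁻⁸ × (3970)⁴ = 3.51×10²⁵ W.
S = L/(4πd²) = 1.79 W m⁻².
From T_eq⁴ = S(1−A)/(4σ): 1−A = 4σT_eq⁴/S.
1−A = 4 × 5.67×10⁻⁸ × (44.4)⁴ / 1.79 = 0.493.

A ≈ 0.51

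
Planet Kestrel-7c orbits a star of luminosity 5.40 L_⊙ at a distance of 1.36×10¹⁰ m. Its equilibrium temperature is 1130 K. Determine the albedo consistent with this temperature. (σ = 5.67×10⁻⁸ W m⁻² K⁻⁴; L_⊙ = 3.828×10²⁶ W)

L = 5.40 × 3.828×10²⁶ = 2.07×10²⁷ W.
Flux: S = L/(4πd²) = 2.07×10²⁷/(4π×(1.36×10¹⁰)²) = 8.89×10⁵ W m⁻².
From T_eq⁴ = S(1−A)/(4σ): 1−A = 4σT_eq⁴/S.
1−A = 4 × 5.67×10⁻⁸ × (1130)⁴ / 8.89×10⁵ = 0.416.

A ≈ 0.58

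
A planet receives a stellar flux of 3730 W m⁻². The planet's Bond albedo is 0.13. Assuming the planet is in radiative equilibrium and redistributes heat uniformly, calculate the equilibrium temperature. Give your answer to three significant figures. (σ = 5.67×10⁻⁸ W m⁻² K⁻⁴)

Energy balance: absorbed = emitted ⇒ πR²·S(1−A) = 4πR²·σT_eq⁴, so T_eq⁴ = S(1−A)/(4σ).
T_eq = [3730 × 0.87 / (4 × 5.67×10⁻⁸)]^(1/4) = (1.43×10¹⁰)^(1/4) = 346 K.

T_eq ≈ 346 K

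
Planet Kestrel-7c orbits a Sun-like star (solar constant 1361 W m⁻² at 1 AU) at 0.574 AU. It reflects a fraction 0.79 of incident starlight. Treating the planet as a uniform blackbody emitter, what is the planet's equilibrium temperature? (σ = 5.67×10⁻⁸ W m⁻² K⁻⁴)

Flux at 0.574 AU: S = 1361/0.574² = 4130 W m⁻².
Energy balance: absorbed = emitted ⇒ πR²·S(1−A) = 4πR²·σT_eq⁴, so T_eq⁴ = S(1−A)/(4σ).
T_eq = [4130 × 0.21 / (4 × 5.67×10⁻⁸)]^(1/4) = (3.82×10⁹)^(1/4) = 249 K.

T_eq ≈ 249 K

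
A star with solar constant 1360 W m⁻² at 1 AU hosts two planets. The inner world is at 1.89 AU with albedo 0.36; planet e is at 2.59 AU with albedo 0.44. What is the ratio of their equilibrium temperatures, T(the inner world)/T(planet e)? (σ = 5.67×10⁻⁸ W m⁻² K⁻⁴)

T₁/T₂ ≈ 1.210

T_eq = [S₀(1−A)/(4σd²)]^(1/4), so T ∝ (1−A)^(1/4) / √d.
T₁ = [1360×0.64/(4×5.67×10⁻⁸×1.89²)]^(1/4) = 181.05 K.
T₂ = [1360×0.56/(4×5.67×10⁻⁸×2.59²)]^(1/4) = 149.58 K.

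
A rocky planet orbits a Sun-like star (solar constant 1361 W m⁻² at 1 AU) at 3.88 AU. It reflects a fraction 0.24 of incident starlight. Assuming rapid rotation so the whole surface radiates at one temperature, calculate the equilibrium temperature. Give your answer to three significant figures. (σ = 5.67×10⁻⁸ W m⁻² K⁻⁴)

T_eq ≈ 132 K

Flux at 3.88 AU: S = 1361/3.88² = 90.4 W m⁻².
Energy balance: absorbed = emitted ⇒ πR²·S(1−A) = 4πR²·σT_eq⁴, so T_eq⁴ = S(1−A)/(4σ).
T_eq = [90.4 × 0.76 / (4 × 5.67×10⁻⁸)]^(1/4) = (3.03×10⁸)^(1/4) = 132 K.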